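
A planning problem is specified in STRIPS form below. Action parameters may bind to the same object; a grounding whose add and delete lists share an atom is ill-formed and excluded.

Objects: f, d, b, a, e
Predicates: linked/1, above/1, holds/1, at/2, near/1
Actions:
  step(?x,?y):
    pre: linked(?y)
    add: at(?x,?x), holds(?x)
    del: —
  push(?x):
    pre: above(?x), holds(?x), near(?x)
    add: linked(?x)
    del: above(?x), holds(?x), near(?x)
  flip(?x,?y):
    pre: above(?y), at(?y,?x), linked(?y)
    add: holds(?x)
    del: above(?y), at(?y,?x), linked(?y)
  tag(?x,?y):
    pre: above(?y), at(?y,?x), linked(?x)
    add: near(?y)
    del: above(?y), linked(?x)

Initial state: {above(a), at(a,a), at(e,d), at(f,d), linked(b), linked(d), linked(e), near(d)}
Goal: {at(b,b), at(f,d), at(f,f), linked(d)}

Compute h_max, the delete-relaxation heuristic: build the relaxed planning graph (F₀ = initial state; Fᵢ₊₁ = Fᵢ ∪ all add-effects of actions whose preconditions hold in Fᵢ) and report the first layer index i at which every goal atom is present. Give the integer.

1

F0 = init (8 atoms)
F1 = F0 ∪ {at(b,b), at(d,d), at(e,e), at(f,f), holds(a), holds(b), holds(d), holds(e), holds(f)}  (17 atoms)
goal ⊆ F1  ⇒  h_max = 1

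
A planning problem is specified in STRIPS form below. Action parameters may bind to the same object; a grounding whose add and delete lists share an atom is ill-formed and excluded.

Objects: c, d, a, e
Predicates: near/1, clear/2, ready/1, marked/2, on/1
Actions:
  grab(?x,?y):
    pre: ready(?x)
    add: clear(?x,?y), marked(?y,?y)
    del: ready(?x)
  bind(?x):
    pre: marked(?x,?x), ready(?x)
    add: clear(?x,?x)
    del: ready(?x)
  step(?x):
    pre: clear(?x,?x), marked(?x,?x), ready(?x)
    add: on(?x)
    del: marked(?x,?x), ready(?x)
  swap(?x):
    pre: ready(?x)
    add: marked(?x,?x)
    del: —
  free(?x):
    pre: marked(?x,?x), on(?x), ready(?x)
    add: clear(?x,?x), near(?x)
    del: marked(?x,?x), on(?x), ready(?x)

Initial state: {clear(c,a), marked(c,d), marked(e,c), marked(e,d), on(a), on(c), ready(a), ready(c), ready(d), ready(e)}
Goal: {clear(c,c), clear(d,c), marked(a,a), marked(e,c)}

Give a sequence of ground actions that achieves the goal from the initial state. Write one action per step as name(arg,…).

1. grab(c,c)  →  {clear(c,a), clear(c,c), marked(c,c), marked(c,d), marked(e,c), marked(e,d), on(a), on(c), ready(a), ready(d), ready(e)}
2. grab(d,c)  →  {clear(c,a), clear(c,c), clear(d,c), marked(c,c), marked(c,d), marked(e,c), marked(e,d), on(a), on(c), ready(a), ready(e)}
3. grab(a,a)  →  {clear(a,a), clear(c,a), clear(c,c), clear(d,c), marked(a,a), marked(c,c), marked(c,d), marked(e,c), marked(e,d), on(a), on(c), ready(e)}

grab(c,c); grab(d,c); grab(a,a)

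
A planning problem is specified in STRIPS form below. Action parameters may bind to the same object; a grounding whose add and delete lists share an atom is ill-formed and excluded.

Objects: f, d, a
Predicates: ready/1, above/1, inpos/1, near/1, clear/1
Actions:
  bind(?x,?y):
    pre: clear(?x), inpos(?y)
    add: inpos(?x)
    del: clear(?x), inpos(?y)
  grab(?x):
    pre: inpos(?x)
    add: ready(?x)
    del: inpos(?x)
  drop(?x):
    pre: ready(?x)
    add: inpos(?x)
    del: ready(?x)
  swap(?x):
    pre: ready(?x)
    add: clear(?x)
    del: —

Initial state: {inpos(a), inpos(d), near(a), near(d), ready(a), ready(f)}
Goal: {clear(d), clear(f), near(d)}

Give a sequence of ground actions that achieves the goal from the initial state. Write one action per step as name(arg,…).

grab(d); swap(f); swap(d)

1. grab(d)  →  {inpos(a), near(a), near(d), ready(a), ready(d), ready(f)}
2. swap(f)  →  {clear(f), inpos(a), near(a), near(d), ready(a), ready(d), ready(f)}
3. swap(d)  →  {clear(d), clear(f), inpos(a), near(a), near(d), ready(a), ready(d), ready(f)}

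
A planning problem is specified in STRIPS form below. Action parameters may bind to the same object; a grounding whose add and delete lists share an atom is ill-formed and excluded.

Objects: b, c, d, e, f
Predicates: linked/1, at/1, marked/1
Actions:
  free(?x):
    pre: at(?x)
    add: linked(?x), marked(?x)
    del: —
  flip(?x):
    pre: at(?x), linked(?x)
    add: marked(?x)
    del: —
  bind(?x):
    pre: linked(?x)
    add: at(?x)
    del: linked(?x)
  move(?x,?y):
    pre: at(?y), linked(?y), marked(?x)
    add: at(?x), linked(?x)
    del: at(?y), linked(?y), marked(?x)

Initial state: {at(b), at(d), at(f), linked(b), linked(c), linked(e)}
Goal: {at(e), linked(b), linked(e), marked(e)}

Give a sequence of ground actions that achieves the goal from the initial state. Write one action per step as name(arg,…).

bind(e); free(e)

1. bind(e)  →  {at(b), at(d), at(e), at(f), linked(b), linked(c)}
2. free(e)  →  {at(b), at(d), at(e), at(f), linked(b), linked(c), linked(e), marked(e)}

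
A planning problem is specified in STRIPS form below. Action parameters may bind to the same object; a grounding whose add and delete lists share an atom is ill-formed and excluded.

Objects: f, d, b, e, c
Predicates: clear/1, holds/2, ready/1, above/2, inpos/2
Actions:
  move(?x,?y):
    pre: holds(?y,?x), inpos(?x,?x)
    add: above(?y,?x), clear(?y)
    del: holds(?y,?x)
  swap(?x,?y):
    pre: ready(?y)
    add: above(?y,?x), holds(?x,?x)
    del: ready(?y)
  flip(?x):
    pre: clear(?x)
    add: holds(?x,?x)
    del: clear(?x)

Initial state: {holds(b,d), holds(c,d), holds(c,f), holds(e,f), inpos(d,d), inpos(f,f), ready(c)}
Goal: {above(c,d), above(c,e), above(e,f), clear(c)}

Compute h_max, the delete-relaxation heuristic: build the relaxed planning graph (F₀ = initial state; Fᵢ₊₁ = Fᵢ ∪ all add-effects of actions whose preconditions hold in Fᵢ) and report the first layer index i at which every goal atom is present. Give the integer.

1

F0 = init (7 atoms)
F1 = F0 ∪ {above(b,d), above(c,b), above(c,c), above(c,d), above(c,e), above(c,f), above(e,f), clear(b), clear(c), clear(e), holds(b,b), holds(c,c), holds(d,d), holds(e,e), holds(f,f)}  (22 atoms)
goal ⊆ F1  ⇒  h_max = 1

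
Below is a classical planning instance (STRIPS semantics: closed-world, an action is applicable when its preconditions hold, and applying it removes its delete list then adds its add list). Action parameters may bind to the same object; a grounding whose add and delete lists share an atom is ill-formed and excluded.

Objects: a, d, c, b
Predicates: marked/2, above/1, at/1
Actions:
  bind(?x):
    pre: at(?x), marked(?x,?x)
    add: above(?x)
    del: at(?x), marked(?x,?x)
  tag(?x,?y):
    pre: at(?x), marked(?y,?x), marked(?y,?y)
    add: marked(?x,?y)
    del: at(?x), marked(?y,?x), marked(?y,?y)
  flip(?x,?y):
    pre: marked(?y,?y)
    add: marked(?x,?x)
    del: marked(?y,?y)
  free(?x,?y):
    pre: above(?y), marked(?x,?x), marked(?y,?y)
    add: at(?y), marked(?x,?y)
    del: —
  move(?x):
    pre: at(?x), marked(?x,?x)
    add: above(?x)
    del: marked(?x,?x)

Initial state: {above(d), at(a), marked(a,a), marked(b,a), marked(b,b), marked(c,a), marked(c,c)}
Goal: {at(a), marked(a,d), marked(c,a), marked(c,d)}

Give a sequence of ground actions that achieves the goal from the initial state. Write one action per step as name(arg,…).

flip(d,b); free(a,d); free(c,d)

1. flip(d,b)  →  {above(d), at(a), marked(a,a), marked(b,a), marked(c,a), marked(c,c), marked(d,d)}
2. free(a,d)  →  {above(d), at(a), at(d), marked(a,a), marked(a,d), marked(b,a), marked(c,a), marked(c,c), marked(d,d)}
3. free(c,d)  →  {above(d), at(a), at(d), marked(a,a), marked(a,d), marked(b,a), marked(c,a), marked(c,c), marked(c,d), marked(d,d)}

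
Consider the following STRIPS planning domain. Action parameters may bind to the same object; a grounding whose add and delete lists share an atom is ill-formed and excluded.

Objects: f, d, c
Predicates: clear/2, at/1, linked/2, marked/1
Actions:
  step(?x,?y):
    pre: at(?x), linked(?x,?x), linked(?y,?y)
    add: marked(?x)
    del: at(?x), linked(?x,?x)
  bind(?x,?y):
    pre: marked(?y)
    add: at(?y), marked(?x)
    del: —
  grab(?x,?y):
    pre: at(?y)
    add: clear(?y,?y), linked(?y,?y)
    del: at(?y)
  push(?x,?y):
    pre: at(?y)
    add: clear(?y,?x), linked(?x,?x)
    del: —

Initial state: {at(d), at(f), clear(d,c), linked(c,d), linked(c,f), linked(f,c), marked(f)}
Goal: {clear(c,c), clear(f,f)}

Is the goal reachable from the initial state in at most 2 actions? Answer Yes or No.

No

1. bind(c,f)  →  {at(d), at(f), clear(d,c), linked(c,d), linked(c,f), linked(f,c), marked(c), marked(f)}
2. bind(f,c)  →  {at(c), at(d), at(f), clear(d,c), linked(c,d), linked(c,f), linked(f,c), marked(c), marked(f)}
3. grab(f,f)  →  {at(c), at(d), clear(d,c), clear(f,f), linked(c,d), linked(c,f), linked(f,c), linked(f,f), marked(c), marked(f)}
4. grab(f,c)  →  {at(d), clear(c,c), clear(d,c), clear(f,f), linked(c,c), linked(c,d), linked(c,f), linked(f,c), linked(f,f), marked(c), marked(f)}
optimal plan length = 4; 4 > 2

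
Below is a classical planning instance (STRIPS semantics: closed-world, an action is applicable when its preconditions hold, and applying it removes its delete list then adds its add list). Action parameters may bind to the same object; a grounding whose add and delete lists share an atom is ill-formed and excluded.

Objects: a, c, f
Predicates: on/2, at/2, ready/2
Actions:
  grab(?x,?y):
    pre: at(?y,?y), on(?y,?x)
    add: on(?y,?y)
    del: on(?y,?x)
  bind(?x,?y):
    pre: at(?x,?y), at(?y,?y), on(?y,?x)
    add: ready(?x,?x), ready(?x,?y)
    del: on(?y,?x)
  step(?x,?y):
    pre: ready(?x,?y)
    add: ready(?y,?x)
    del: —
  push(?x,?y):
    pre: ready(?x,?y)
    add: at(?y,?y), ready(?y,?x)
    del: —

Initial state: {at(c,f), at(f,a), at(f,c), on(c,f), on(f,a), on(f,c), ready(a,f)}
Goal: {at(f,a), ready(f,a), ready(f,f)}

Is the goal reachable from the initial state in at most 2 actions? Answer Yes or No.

1. push(a,f)  →  {at(c,f), at(f,a), at(f,c), at(f,f), on(c,f), on(f,a), on(f,c), ready(a,f), ready(f,a)}
2. grab(a,f)  →  {at(c,f), at(f,a), at(f,c), at(f,f), on(c,f), on(f,c), on(f,f), ready(a,f), ready(f,a)}
3. bind(f,f)  →  {at(c,f), at(f,a), at(f,c), at(f,f), on(c,f), on(f,c), ready(a,f), ready(f,a), ready(f,f)}
optimal plan length = 3; 3 > 2

No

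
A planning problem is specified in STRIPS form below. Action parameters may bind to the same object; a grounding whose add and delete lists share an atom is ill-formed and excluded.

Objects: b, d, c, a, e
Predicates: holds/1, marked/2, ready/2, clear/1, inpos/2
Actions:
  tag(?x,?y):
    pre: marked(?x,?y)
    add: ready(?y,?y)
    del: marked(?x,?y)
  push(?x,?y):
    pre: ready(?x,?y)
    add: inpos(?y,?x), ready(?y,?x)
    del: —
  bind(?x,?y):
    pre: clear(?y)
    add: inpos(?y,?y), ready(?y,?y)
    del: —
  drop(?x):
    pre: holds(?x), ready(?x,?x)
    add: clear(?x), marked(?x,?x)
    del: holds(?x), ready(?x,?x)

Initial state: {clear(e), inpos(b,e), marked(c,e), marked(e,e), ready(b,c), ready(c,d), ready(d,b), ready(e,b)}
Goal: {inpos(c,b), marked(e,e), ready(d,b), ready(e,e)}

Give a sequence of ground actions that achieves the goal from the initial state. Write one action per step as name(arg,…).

1. tag(c,e)  →  {clear(e), inpos(b,e), marked(e,e), ready(b,c), ready(c,d), ready(d,b), ready(e,b), ready(e,e)}
2. push(b,c)  →  {clear(e), inpos(b,e), inpos(c,b), marked(e,e), ready(b,c), ready(c,b), ready(c,d), ready(d,b), ready(e,b), ready(e,e)}

tag(c,e); push(b,c)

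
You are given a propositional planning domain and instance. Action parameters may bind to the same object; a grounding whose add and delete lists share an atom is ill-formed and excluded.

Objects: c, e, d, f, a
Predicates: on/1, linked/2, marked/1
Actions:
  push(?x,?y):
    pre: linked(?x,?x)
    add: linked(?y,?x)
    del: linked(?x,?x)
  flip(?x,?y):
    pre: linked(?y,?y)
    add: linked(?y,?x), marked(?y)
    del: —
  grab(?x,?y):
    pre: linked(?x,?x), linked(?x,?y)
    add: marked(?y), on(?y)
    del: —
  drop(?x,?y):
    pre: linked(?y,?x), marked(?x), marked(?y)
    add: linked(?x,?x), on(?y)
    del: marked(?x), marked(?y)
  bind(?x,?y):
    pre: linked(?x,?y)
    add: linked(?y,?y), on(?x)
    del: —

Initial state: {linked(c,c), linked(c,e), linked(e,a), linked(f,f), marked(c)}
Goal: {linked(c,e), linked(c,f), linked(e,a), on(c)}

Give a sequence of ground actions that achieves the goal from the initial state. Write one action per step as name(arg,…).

push(f,c); grab(c,c)

1. push(f,c)  →  {linked(c,c), linked(c,e), linked(c,f), linked(e,a), marked(c)}
2. grab(c,c)  →  {linked(c,c), linked(c,e), linked(c,f), linked(e,a), marked(c), on(c)}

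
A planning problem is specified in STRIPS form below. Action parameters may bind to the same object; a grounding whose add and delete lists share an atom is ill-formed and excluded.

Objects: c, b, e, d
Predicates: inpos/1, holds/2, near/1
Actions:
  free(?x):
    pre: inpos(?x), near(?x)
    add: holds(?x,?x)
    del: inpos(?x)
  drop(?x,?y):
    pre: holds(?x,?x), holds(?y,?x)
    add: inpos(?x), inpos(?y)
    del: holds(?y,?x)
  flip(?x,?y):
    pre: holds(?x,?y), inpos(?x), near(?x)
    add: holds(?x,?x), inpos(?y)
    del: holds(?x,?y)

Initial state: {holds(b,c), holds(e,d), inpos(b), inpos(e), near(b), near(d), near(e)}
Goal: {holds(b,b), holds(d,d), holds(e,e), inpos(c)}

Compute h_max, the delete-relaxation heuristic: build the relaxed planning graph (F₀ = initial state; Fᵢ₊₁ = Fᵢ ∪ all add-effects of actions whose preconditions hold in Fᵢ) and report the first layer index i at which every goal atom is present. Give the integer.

2

F0 = init (7 atoms)
F1 = F0 ∪ {holds(b,b), holds(e,e), inpos(c), inpos(d)}  (11 atoms)
F2 = F1 ∪ {holds(d,d)}  (12 atoms)
goal ⊆ F2  ⇒  h_max = 2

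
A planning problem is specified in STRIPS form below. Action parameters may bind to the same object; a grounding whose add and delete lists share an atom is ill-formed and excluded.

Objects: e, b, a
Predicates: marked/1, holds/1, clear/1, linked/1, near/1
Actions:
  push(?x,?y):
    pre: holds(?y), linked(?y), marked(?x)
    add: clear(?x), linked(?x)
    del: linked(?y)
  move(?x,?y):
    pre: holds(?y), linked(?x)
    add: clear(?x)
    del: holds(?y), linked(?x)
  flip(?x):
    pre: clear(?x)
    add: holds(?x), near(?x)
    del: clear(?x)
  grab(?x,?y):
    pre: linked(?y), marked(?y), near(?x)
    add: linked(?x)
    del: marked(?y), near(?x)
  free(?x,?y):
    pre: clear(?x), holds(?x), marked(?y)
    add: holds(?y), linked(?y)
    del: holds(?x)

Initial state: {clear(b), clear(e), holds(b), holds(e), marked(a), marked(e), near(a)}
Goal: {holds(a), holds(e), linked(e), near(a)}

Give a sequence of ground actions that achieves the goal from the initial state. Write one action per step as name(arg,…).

1. free(e,a)  →  {clear(b), clear(e), holds(a), holds(b), linked(a), marked(a), marked(e), near(a)}
2. free(b,e)  →  {clear(b), clear(e), holds(a), holds(e), linked(a), linked(e), marked(a), marked(e), near(a)}

free(e,a); free(b,e)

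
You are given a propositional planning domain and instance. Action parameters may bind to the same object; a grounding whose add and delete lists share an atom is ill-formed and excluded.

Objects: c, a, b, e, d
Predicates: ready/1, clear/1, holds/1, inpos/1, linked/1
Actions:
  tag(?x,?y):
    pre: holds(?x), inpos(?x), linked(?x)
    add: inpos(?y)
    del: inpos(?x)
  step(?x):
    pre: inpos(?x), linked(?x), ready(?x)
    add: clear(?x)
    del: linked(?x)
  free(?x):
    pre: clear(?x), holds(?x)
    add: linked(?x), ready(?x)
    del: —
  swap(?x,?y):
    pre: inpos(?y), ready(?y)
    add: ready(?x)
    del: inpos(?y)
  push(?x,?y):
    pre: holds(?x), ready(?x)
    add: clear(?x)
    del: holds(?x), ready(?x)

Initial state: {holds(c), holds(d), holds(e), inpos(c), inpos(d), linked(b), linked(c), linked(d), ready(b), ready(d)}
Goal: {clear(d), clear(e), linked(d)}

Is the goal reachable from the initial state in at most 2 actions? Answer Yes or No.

No

1. swap(e,d)  →  {holds(c), holds(d), holds(e), inpos(c), linked(b), linked(c), linked(d), ready(b), ready(d), ready(e)}
2. push(e,c)  →  {clear(e), holds(c), holds(d), inpos(c), linked(b), linked(c), linked(d), ready(b), ready(d)}
3. push(d,c)  →  {clear(d), clear(e), holds(c), inpos(c), linked(b), linked(c), linked(d), ready(b)}
optimal plan length = 3; 3 > 2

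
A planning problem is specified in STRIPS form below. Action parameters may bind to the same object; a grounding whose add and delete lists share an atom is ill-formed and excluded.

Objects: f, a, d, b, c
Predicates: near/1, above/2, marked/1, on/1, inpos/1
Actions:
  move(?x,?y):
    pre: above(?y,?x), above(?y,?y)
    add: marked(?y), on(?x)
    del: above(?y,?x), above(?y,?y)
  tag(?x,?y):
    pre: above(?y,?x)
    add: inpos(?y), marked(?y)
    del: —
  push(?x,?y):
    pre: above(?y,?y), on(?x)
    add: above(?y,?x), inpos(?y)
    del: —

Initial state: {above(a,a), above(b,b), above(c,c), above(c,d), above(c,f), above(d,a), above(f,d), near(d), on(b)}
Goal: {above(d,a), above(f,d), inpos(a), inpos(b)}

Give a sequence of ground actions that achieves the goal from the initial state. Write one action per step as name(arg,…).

1. tag(a,a)  →  {above(a,a), above(b,b), above(c,c), above(c,d), above(c,f), above(d,a), above(f,d), inpos(a), marked(a), near(d), on(b)}
2. tag(b,b)  →  {above(a,a), above(b,b), above(c,c), above(c,d), above(c,f), above(d,a), above(f,d), inpos(a), inpos(b), marked(a), marked(b), near(d), on(b)}

tag(a,a); tag(b,b)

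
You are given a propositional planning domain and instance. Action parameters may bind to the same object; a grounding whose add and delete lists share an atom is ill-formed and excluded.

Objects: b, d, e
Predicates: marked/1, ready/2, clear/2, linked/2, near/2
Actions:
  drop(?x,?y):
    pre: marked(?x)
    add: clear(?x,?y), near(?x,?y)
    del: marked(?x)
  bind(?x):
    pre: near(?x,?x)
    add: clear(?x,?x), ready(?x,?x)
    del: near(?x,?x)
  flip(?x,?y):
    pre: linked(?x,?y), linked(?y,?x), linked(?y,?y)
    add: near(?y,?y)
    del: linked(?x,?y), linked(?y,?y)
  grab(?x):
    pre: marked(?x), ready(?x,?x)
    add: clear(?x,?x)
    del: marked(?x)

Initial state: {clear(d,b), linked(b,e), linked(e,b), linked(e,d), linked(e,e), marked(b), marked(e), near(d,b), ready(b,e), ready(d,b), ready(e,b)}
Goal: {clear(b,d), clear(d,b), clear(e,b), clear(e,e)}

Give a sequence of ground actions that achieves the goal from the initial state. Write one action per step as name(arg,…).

drop(b,d); drop(e,b); flip(b,e); bind(e)

1. drop(b,d)  →  {clear(b,d), clear(d,b), linked(b,e), linked(e,b), linked(e,d), linked(e,e), marked(e), near(b,d), near(d,b), ready(b,e), ready(d,b), ready(e,b)}
2. drop(e,b)  →  {clear(b,d), clear(d,b), clear(e,b), linked(b,e), linked(e,b), linked(e,d), linked(e,e), near(b,d), near(d,b), near(e,b), ready(b,e), ready(d,b), ready(e,b)}
3. flip(b,e)  →  {clear(b,d), clear(d,b), clear(e,b), linked(e,b), linked(e,d), near(b,d), near(d,b), near(e,b), near(e,e), ready(b,e), ready(d,b), ready(e,b)}
4. bind(e)  →  {clear(b,d), clear(d,b), clear(e,b), clear(e,e), linked(e,b), linked(e,d), near(b,d), near(d,b), near(e,b), ready(b,e), ready(d,b), ready(e,b), ready(e,e)}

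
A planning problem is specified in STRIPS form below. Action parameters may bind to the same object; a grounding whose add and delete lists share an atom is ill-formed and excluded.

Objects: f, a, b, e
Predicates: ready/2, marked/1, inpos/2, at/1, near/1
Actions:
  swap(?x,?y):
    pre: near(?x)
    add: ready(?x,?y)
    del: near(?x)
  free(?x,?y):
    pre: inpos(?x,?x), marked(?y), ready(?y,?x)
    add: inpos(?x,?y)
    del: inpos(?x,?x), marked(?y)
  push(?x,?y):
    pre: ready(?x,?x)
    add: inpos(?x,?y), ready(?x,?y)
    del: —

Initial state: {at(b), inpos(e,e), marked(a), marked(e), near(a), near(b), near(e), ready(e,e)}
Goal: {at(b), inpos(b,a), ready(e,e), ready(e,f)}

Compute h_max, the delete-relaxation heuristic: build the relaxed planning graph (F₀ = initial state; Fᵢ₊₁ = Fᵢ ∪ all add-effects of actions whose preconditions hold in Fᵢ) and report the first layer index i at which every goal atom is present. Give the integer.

F0 = init (8 atoms)
F1 = F0 ∪ {inpos(e,a), inpos(e,b), inpos(e,f), ready(a,a), ready(a,b), ready(a,e), ready(a,f), ready(b,a), ready(b,b), ready(b,e), ready(b,f), ready(e,a), ready(e,b), ready(e,f)}  (22 atoms)
F2 = F1 ∪ {inpos(a,a), inpos(a,b), inpos(a,e), inpos(a,f), inpos(b,a), inpos(b,b), inpos(b,e), inpos(b,f)}  (30 atoms)
goal ⊆ F2  ⇒  h_max = 2

2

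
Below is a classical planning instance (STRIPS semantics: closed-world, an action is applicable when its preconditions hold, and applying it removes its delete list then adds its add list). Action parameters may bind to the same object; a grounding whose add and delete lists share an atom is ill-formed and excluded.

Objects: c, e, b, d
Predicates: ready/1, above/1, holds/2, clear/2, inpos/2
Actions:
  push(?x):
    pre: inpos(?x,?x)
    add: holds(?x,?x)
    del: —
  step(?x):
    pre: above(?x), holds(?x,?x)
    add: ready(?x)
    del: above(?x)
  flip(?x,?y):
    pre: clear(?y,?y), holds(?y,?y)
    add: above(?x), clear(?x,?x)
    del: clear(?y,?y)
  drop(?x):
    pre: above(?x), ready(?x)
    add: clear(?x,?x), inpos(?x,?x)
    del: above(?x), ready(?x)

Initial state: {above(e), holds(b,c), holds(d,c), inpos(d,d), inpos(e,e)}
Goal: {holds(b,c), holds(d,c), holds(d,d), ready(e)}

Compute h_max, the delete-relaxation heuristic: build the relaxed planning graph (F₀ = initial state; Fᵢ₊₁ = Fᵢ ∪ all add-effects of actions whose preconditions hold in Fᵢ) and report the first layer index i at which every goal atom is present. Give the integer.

2

F0 = init (5 atoms)
F1 = F0 ∪ {holds(d,d), holds(e,e)}  (7 atoms)
F2 = F1 ∪ {ready(e)}  (8 atoms)
goal ⊆ F2  ⇒  h_max = 2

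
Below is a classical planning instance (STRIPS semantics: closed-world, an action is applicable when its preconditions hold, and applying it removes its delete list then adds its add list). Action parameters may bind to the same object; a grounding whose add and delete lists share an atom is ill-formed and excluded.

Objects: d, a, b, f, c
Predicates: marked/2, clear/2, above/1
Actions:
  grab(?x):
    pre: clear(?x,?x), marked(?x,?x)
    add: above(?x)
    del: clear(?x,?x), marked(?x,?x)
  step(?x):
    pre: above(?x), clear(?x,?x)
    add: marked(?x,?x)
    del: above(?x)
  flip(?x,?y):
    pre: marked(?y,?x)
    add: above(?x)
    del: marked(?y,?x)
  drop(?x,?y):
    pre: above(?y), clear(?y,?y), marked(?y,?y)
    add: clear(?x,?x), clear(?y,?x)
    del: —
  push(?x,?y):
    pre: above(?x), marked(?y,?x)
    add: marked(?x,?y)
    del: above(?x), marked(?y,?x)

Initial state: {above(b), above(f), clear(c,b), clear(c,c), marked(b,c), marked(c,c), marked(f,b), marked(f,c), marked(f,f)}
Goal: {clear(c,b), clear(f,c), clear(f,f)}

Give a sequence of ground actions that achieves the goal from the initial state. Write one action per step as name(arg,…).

1. flip(c,b)  →  {above(b), above(c), above(f), clear(c,b), clear(c,c), marked(c,c), marked(f,b), marked(f,c), marked(f,f)}
2. drop(f,c)  →  {above(b), above(c), above(f), clear(c,b), clear(c,c), clear(c,f), clear(f,f), marked(c,c), marked(f,b), marked(f,c), marked(f,f)}
3. drop(c,f)  →  {above(b), above(c), above(f), clear(c,b), clear(c,c), clear(c,f), clear(f,c), clear(f,f), marked(c,c), marked(f,b), marked(f,c), marked(f,f)}

flip(c,b); drop(f,c); drop(c,f)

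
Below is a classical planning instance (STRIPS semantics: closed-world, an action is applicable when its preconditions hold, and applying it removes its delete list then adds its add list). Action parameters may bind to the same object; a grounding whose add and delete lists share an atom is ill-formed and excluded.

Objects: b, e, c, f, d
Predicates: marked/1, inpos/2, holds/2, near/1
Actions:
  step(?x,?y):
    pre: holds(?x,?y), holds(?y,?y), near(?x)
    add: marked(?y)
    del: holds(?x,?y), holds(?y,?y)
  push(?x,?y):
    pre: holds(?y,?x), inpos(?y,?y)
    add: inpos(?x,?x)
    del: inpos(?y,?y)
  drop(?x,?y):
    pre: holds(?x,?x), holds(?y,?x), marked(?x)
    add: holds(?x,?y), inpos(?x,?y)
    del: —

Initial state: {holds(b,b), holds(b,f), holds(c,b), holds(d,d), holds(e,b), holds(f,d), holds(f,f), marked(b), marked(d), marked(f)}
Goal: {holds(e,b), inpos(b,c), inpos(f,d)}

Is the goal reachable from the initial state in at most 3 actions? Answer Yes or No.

Yes

1. drop(b,c)  →  {holds(b,b), holds(b,c), holds(b,f), holds(c,b), holds(d,d), holds(e,b), holds(f,d), holds(f,f), inpos(b,c), marked(b), marked(d), marked(f)}
2. drop(d,f)  →  {holds(b,b), holds(b,c), holds(b,f), holds(c,b), holds(d,d), holds(d,f), holds(e,b), holds(f,d), holds(f,f), inpos(b,c), inpos(d,f), marked(b), marked(d), marked(f)}
3. drop(f,d)  →  {holds(b,b), holds(b,c), holds(b,f), holds(c,b), holds(d,d), holds(d,f), holds(e,b), holds(f,d), holds(f,f), inpos(b,c), inpos(d,f), inpos(f,d), marked(b), marked(d), marked(f)}
optimal plan length = 3; 3 ≤ 3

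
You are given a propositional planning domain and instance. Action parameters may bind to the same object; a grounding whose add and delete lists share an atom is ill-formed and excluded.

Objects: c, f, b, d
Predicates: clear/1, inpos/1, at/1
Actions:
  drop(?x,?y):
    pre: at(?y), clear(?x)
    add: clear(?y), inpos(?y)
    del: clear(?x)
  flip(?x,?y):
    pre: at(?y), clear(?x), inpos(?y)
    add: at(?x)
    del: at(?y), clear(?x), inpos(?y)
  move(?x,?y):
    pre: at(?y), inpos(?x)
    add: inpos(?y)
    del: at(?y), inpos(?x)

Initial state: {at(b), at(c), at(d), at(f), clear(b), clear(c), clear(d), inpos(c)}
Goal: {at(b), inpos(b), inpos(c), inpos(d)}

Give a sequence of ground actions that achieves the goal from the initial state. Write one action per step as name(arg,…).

drop(c,b); drop(b,d)

1. drop(c,b)  →  {at(b), at(c), at(d), at(f), clear(b), clear(d), inpos(b), inpos(c)}
2. drop(b,d)  →  {at(b), at(c), at(d), at(f), clear(d), inpos(b), inpos(c), inpos(d)}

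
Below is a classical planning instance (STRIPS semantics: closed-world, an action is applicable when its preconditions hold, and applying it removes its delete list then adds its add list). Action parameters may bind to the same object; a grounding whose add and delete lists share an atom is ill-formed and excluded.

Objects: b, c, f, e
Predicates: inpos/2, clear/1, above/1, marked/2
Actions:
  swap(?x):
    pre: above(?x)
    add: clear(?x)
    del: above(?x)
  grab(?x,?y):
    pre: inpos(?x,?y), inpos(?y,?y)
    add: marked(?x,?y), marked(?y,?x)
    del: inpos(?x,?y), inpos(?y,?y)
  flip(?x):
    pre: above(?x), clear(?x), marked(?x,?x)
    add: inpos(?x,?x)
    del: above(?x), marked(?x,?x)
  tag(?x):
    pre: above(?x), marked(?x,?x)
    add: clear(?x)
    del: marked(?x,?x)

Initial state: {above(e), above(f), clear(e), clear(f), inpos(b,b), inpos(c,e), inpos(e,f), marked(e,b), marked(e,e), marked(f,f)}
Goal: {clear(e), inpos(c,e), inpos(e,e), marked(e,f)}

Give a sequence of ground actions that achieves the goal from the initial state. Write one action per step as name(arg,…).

flip(f); grab(e,f); flip(e)

1. flip(f)  →  {above(e), clear(e), clear(f), inpos(b,b), inpos(c,e), inpos(e,f), inpos(f,f), marked(e,b), marked(e,e)}
2. grab(e,f)  →  {above(e), clear(e), clear(f), inpos(b,b), inpos(c,e), marked(e,b), marked(e,e), marked(e,f), marked(f,e)}
3. flip(e)  →  {clear(e), clear(f), inpos(b,b), inpos(c,e), inpos(e,e), marked(e,b), marked(e,f), marked(f,e)}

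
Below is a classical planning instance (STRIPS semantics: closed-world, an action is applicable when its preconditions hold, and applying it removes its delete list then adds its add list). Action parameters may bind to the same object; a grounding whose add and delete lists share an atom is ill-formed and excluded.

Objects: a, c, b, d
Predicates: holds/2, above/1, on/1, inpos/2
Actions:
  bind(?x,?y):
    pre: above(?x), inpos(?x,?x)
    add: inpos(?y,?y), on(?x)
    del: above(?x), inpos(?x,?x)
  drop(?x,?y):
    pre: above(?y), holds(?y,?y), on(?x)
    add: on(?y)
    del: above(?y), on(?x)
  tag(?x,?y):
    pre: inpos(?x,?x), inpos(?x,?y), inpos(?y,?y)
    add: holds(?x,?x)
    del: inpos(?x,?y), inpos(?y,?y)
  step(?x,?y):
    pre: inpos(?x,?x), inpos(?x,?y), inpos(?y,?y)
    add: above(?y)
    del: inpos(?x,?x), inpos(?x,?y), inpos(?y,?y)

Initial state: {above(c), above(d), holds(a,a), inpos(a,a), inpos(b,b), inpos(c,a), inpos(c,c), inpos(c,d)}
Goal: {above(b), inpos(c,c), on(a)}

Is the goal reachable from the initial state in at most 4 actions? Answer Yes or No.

Yes

1. step(a,a)  →  {above(a), above(c), above(d), holds(a,a), inpos(b,b), inpos(c,a), inpos(c,c), inpos(c,d)}
2. bind(c,a)  →  {above(a), above(d), holds(a,a), inpos(a,a), inpos(b,b), inpos(c,a), inpos(c,d), on(c)}
3. bind(a,c)  →  {above(d), holds(a,a), inpos(b,b), inpos(c,a), inpos(c,c), inpos(c,d), on(a), on(c)}
4. step(b,b)  →  {above(b), above(d), holds(a,a), inpos(c,a), inpos(c,c), inpos(c,d), on(a), on(c)}
optimal plan length = 4; 4 ≤ 4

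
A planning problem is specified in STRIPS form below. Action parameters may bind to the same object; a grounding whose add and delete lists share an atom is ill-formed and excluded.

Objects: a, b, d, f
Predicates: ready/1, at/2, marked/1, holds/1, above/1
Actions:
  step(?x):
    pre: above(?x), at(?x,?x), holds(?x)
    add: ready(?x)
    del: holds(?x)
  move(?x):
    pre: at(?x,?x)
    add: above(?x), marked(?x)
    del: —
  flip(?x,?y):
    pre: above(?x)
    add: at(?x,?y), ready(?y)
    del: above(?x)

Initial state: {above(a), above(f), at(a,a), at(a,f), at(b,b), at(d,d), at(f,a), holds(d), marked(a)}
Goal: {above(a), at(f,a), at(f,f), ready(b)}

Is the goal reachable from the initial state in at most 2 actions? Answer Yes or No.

1. move(b)  →  {above(a), above(b), above(f), at(a,a), at(a,f), at(b,b), at(d,d), at(f,a), holds(d), marked(a), marked(b)}
2. flip(b,b)  →  {above(a), above(f), at(a,a), at(a,f), at(b,b), at(d,d), at(f,a), holds(d), marked(a), marked(b), ready(b)}
3. flip(f,f)  →  {above(a), at(a,a), at(a,f), at(b,b), at(d,d), at(f,a), at(f,f), holds(d), marked(a), marked(b), ready(b), ready(f)}
optimal plan length = 3; 3 > 2

No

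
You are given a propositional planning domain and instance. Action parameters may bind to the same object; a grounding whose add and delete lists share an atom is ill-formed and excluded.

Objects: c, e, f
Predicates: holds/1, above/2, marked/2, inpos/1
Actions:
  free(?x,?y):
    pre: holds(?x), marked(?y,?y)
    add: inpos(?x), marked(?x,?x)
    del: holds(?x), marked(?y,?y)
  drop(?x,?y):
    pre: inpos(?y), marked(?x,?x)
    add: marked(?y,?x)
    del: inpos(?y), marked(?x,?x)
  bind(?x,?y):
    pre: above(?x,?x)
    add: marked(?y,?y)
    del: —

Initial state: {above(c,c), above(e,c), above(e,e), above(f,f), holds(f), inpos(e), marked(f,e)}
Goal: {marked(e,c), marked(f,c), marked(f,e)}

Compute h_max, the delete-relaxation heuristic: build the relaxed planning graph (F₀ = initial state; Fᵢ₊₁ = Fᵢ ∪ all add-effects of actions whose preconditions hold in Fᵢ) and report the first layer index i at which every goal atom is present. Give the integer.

F0 = init (7 atoms)
F1 = F0 ∪ {marked(c,c), marked(e,e), marked(f,f)}  (10 atoms)
F2 = F1 ∪ {inpos(f), marked(e,c), marked(e,f)}  (13 atoms)
F3 = F2 ∪ {marked(f,c)}  (14 atoms)
goal ⊆ F3  ⇒  h_max = 3

3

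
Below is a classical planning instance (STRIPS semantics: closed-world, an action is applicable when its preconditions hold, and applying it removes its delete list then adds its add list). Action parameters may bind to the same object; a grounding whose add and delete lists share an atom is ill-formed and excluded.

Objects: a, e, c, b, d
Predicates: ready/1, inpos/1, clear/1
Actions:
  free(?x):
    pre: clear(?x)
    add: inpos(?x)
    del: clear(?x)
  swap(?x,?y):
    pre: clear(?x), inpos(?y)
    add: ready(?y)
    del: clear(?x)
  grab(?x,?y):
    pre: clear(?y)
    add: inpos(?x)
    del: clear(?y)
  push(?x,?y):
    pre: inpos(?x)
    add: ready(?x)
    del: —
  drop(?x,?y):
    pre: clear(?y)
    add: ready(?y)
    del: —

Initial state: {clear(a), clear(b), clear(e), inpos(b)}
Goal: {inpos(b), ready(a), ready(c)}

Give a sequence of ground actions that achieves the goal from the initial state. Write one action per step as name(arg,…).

1. grab(c,e)  →  {clear(a), clear(b), inpos(b), inpos(c)}
2. swap(b,c)  →  {clear(a), inpos(b), inpos(c), ready(c)}
3. drop(a,a)  →  {clear(a), inpos(b), inpos(c), ready(a), ready(c)}

grab(c,e); swap(b,c); drop(a,a)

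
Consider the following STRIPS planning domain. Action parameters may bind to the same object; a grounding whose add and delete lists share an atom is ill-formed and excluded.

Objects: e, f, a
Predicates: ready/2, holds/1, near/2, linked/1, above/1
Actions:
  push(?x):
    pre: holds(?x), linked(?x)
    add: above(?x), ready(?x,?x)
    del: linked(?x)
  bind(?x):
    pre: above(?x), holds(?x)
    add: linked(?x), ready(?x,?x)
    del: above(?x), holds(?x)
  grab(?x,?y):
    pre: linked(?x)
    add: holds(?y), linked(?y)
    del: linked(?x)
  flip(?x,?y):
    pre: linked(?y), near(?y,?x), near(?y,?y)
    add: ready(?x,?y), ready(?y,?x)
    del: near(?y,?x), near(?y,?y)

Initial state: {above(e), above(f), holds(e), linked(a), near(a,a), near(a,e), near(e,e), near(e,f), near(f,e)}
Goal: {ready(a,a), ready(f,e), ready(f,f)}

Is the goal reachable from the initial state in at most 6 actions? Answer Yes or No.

Yes

1. bind(e)  →  {above(f), linked(a), linked(e), near(a,a), near(a,e), near(e,e), near(e,f), near(f,e), ready(e,e)}
2. flip(f,e)  →  {above(f), linked(a), linked(e), near(a,a), near(a,e), near(f,e), ready(e,e), ready(e,f), ready(f,e)}
3. grab(e,f)  →  {above(f), holds(f), linked(a), linked(f), near(a,a), near(a,e), near(f,e), ready(e,e), ready(e,f), ready(f,e)}
4. push(f)  →  {above(f), holds(f), linked(a), near(a,a), near(a,e), near(f,e), ready(e,e), ready(e,f), ready(f,e), ready(f,f)}
5. flip(a,a)  →  {above(f), holds(f), linked(a), near(a,e), near(f,e), ready(a,a), ready(e,e), ready(e,f), ready(f,e), ready(f,f)}
optimal plan length = 5; 5 ≤ 6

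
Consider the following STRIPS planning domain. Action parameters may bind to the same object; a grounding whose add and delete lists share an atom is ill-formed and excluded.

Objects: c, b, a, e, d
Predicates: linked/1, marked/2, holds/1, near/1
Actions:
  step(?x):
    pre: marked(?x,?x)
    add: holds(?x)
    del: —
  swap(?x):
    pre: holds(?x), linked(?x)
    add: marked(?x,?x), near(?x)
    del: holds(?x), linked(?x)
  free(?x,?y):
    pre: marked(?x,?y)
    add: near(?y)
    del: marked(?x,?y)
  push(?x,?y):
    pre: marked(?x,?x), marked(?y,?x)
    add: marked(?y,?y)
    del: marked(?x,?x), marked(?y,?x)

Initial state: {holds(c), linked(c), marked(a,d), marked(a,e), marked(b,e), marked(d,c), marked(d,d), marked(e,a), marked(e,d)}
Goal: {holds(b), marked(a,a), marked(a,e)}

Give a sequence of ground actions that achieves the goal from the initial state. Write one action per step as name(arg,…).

swap(c); push(d,a); push(c,d); push(d,e); push(e,b); step(b)

1. swap(c)  →  {marked(a,d), marked(a,e), marked(b,e), marked(c,c), marked(d,c), marked(d,d), marked(e,a), marked(e,d), near(c)}
2. push(d,a)  →  {marked(a,a), marked(a,e), marked(b,e), marked(c,c), marked(d,c), marked(e,a), marked(e,d), near(c)}
3. push(c,d)  →  {marked(a,a), marked(a,e), marked(b,e), marked(d,d), marked(e,a), marked(e,d), near(c)}
4. push(d,e)  →  {marked(a,a), marked(a,e), marked(b,e), marked(e,a), marked(e,e), near(c)}
5. push(e,b)  →  {marked(a,a), marked(a,e), marked(b,b), marked(e,a), near(c)}
6. step(b)  →  {holds(b), marked(a,a), marked(a,e), marked(b,b), marked(e,a), near(c)}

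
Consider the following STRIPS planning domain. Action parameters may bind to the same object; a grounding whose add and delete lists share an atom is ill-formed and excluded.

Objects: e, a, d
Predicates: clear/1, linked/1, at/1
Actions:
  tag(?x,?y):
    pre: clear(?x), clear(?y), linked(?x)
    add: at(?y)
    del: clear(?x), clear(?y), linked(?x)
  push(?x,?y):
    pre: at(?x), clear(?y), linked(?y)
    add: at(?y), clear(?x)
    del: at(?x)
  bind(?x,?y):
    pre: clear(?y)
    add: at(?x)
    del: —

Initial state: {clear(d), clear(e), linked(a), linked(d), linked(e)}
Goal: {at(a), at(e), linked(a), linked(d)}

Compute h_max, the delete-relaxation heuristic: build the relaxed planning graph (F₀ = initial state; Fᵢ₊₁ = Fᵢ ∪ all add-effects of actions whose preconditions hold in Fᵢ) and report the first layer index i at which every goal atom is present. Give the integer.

F0 = init (5 atoms)
F1 = F0 ∪ {at(a), at(d), at(e)}  (8 atoms)
goal ⊆ F1  ⇒  h_max = 1

1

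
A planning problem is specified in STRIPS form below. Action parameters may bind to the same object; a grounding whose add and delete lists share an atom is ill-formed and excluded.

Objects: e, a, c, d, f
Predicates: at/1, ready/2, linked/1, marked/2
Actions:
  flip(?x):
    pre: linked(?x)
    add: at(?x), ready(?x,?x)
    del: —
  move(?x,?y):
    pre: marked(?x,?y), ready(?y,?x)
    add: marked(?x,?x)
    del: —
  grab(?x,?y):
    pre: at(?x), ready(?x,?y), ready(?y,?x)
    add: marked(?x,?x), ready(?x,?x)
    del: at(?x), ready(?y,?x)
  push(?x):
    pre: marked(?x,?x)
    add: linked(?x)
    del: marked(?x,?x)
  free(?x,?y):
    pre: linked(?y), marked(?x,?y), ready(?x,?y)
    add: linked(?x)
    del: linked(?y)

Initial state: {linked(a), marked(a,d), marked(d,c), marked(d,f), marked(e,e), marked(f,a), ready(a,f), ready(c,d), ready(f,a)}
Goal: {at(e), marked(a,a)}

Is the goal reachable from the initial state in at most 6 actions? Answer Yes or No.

1. flip(a)  →  {at(a), linked(a), marked(a,d), marked(d,c), marked(d,f), marked(e,e), marked(f,a), ready(a,a), ready(a,f), ready(c,d), ready(f,a)}
2. grab(a,f)  →  {linked(a), marked(a,a), marked(a,d), marked(d,c), marked(d,f), marked(e,e), marked(f,a), ready(a,a), ready(a,f), ready(c,d)}
3. push(e)  →  {linked(a), linked(e), marked(a,a), marked(a,d), marked(d,c), marked(d,f), marked(f,a), ready(a,a), ready(a,f), ready(c,d)}
4. flip(e)  →  {at(e), linked(a), linked(e), marked(a,a), marked(a,d), marked(d,c), marked(d,f), marked(f,a), ready(a,a), ready(a,f), ready(c,d), ready(e,e)}
optimal plan length = 4; 4 ≤ 6

Yes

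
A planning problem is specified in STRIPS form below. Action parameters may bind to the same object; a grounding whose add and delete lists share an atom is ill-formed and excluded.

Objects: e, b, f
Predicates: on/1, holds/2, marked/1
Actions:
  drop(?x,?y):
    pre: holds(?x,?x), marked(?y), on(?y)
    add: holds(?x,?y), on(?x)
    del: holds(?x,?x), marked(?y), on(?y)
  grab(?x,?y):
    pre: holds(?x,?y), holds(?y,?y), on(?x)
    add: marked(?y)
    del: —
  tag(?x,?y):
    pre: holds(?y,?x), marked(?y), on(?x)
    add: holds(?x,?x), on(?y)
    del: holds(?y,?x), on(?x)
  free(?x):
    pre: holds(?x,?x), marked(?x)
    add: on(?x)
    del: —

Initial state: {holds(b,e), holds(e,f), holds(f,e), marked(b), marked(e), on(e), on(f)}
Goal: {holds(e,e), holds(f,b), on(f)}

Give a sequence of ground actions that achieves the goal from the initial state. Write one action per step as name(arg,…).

tag(e,b); tag(f,e); drop(f,b)

1. tag(e,b)  →  {holds(e,e), holds(e,f), holds(f,e), marked(b), marked(e), on(b), on(f)}
2. tag(f,e)  →  {holds(e,e), holds(f,e), holds(f,f), marked(b), marked(e), on(b), on(e)}
3. drop(f,b)  →  {holds(e,e), holds(f,b), holds(f,e), marked(e), on(e), on(f)}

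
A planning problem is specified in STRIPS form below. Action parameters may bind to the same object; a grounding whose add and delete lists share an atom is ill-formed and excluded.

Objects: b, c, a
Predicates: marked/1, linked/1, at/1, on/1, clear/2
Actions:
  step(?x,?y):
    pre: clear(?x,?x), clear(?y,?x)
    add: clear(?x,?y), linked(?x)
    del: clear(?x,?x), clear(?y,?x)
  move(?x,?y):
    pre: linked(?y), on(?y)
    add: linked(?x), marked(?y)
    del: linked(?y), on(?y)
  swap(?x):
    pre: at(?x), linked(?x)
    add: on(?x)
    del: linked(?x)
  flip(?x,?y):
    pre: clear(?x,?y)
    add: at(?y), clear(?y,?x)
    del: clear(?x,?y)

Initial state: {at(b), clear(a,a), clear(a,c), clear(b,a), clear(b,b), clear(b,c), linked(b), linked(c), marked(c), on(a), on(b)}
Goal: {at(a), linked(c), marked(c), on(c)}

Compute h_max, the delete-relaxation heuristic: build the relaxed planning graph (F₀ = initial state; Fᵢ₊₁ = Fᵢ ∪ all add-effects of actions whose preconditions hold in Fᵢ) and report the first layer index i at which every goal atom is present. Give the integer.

2

F0 = init (11 atoms)
F1 = F0 ∪ {at(a), at(c), clear(a,b), clear(c,a), clear(c,b), linked(a), marked(b)}  (18 atoms)
F2 = F1 ∪ {marked(a), on(c)}  (20 atoms)
goal ⊆ F2  ⇒  h_max = 2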